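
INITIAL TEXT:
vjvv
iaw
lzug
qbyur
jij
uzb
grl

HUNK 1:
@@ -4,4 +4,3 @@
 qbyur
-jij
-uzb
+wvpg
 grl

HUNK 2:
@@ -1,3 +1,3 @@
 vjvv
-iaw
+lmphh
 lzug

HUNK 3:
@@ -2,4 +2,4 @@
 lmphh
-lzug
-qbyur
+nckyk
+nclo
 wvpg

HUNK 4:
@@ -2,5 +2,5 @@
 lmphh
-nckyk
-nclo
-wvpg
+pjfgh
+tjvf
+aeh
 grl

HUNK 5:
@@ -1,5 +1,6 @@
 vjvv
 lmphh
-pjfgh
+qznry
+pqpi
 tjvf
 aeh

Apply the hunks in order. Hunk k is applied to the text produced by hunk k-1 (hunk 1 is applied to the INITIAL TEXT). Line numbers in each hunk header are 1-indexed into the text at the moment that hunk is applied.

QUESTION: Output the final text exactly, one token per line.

Hunk 1: at line 4 remove [jij,uzb] add [wvpg] -> 6 lines: vjvv iaw lzug qbyur wvpg grl
Hunk 2: at line 1 remove [iaw] add [lmphh] -> 6 lines: vjvv lmphh lzug qbyur wvpg grl
Hunk 3: at line 2 remove [lzug,qbyur] add [nckyk,nclo] -> 6 lines: vjvv lmphh nckyk nclo wvpg grl
Hunk 4: at line 2 remove [nckyk,nclo,wvpg] add [pjfgh,tjvf,aeh] -> 6 lines: vjvv lmphh pjfgh tjvf aeh grl
Hunk 5: at line 1 remove [pjfgh] add [qznry,pqpi] -> 7 lines: vjvv lmphh qznry pqpi tjvf aeh grl

Answer: vjvv
lmphh
qznry
pqpi
tjvf
aeh
grl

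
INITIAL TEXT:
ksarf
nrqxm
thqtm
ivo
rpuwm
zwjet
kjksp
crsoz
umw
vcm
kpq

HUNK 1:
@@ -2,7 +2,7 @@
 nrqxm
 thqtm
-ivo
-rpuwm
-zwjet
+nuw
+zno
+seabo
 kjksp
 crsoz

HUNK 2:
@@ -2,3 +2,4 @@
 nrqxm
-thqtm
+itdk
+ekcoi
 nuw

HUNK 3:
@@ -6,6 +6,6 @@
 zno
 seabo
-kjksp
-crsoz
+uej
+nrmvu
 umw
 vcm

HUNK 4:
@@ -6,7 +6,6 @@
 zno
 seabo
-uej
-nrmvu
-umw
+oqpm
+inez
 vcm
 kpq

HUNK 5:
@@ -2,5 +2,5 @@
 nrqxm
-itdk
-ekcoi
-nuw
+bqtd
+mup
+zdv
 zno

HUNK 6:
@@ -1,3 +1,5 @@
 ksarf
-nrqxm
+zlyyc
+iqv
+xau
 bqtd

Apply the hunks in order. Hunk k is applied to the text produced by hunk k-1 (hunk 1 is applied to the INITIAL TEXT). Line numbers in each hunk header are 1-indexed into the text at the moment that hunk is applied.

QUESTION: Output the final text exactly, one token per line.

Answer: ksarf
zlyyc
iqv
xau
bqtd
mup
zdv
zno
seabo
oqpm
inez
vcm
kpq

Derivation:
Hunk 1: at line 2 remove [ivo,rpuwm,zwjet] add [nuw,zno,seabo] -> 11 lines: ksarf nrqxm thqtm nuw zno seabo kjksp crsoz umw vcm kpq
Hunk 2: at line 2 remove [thqtm] add [itdk,ekcoi] -> 12 lines: ksarf nrqxm itdk ekcoi nuw zno seabo kjksp crsoz umw vcm kpq
Hunk 3: at line 6 remove [kjksp,crsoz] add [uej,nrmvu] -> 12 lines: ksarf nrqxm itdk ekcoi nuw zno seabo uej nrmvu umw vcm kpq
Hunk 4: at line 6 remove [uej,nrmvu,umw] add [oqpm,inez] -> 11 lines: ksarf nrqxm itdk ekcoi nuw zno seabo oqpm inez vcm kpq
Hunk 5: at line 2 remove [itdk,ekcoi,nuw] add [bqtd,mup,zdv] -> 11 lines: ksarf nrqxm bqtd mup zdv zno seabo oqpm inez vcm kpq
Hunk 6: at line 1 remove [nrqxm] add [zlyyc,iqv,xau] -> 13 lines: ksarf zlyyc iqv xau bqtd mup zdv zno seabo oqpm inez vcm kpq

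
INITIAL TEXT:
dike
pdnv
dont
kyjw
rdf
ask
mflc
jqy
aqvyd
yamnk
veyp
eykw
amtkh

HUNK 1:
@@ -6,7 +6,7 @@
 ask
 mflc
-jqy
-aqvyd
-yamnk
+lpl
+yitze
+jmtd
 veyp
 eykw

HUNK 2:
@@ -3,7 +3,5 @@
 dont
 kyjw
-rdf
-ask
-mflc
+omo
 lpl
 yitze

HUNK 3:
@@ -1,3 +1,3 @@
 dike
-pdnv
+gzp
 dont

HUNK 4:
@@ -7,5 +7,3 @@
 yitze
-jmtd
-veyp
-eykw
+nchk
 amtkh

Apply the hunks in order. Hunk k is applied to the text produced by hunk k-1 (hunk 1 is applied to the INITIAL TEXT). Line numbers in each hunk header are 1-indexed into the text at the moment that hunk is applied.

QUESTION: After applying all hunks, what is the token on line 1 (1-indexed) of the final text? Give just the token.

Answer: dike

Derivation:
Hunk 1: at line 6 remove [jqy,aqvyd,yamnk] add [lpl,yitze,jmtd] -> 13 lines: dike pdnv dont kyjw rdf ask mflc lpl yitze jmtd veyp eykw amtkh
Hunk 2: at line 3 remove [rdf,ask,mflc] add [omo] -> 11 lines: dike pdnv dont kyjw omo lpl yitze jmtd veyp eykw amtkh
Hunk 3: at line 1 remove [pdnv] add [gzp] -> 11 lines: dike gzp dont kyjw omo lpl yitze jmtd veyp eykw amtkh
Hunk 4: at line 7 remove [jmtd,veyp,eykw] add [nchk] -> 9 lines: dike gzp dont kyjw omo lpl yitze nchk amtkh
Final line 1: dike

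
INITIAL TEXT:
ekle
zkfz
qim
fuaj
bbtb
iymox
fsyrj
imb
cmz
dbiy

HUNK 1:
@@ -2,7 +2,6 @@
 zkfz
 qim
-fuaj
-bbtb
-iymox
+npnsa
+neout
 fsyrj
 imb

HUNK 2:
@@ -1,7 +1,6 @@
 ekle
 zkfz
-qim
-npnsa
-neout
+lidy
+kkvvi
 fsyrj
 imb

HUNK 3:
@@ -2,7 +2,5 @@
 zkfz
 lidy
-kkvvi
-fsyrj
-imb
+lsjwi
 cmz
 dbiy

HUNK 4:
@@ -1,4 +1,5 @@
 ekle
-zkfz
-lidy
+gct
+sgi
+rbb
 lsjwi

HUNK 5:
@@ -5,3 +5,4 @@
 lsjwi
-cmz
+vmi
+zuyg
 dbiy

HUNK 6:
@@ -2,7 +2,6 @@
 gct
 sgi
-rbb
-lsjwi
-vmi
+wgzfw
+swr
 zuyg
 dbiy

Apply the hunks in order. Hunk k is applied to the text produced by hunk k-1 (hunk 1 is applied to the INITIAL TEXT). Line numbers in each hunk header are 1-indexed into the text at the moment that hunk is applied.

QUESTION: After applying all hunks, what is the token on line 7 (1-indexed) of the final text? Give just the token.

Hunk 1: at line 2 remove [fuaj,bbtb,iymox] add [npnsa,neout] -> 9 lines: ekle zkfz qim npnsa neout fsyrj imb cmz dbiy
Hunk 2: at line 1 remove [qim,npnsa,neout] add [lidy,kkvvi] -> 8 lines: ekle zkfz lidy kkvvi fsyrj imb cmz dbiy
Hunk 3: at line 2 remove [kkvvi,fsyrj,imb] add [lsjwi] -> 6 lines: ekle zkfz lidy lsjwi cmz dbiy
Hunk 4: at line 1 remove [zkfz,lidy] add [gct,sgi,rbb] -> 7 lines: ekle gct sgi rbb lsjwi cmz dbiy
Hunk 5: at line 5 remove [cmz] add [vmi,zuyg] -> 8 lines: ekle gct sgi rbb lsjwi vmi zuyg dbiy
Hunk 6: at line 2 remove [rbb,lsjwi,vmi] add [wgzfw,swr] -> 7 lines: ekle gct sgi wgzfw swr zuyg dbiy
Final line 7: dbiy

Answer: dbiy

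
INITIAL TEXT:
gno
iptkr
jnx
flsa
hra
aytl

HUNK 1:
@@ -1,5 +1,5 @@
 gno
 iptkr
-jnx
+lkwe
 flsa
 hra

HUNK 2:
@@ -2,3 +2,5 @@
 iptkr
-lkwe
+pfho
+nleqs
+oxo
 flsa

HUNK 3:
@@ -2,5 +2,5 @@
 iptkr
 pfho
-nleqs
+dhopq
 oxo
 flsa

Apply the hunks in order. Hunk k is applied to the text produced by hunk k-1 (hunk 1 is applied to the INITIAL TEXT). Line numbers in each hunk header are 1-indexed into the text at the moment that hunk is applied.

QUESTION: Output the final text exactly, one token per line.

Answer: gno
iptkr
pfho
dhopq
oxo
flsa
hra
aytl

Derivation:
Hunk 1: at line 1 remove [jnx] add [lkwe] -> 6 lines: gno iptkr lkwe flsa hra aytl
Hunk 2: at line 2 remove [lkwe] add [pfho,nleqs,oxo] -> 8 lines: gno iptkr pfho nleqs oxo flsa hra aytl
Hunk 3: at line 2 remove [nleqs] add [dhopq] -> 8 lines: gno iptkr pfho dhopq oxo flsa hra aytl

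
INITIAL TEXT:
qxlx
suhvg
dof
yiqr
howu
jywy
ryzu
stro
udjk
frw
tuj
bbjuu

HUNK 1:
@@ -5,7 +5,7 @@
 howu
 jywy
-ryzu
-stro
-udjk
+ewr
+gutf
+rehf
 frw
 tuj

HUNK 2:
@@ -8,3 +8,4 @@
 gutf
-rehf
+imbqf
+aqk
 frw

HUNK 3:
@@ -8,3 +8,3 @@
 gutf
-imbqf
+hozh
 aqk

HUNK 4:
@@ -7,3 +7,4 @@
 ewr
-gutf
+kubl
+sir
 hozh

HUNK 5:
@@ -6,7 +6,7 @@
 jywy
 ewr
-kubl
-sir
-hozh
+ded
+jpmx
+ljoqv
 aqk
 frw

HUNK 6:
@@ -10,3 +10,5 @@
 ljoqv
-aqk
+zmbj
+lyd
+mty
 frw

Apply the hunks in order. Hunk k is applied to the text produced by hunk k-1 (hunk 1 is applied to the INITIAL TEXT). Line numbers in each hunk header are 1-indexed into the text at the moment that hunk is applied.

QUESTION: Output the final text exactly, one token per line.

Answer: qxlx
suhvg
dof
yiqr
howu
jywy
ewr
ded
jpmx
ljoqv
zmbj
lyd
mty
frw
tuj
bbjuu

Derivation:
Hunk 1: at line 5 remove [ryzu,stro,udjk] add [ewr,gutf,rehf] -> 12 lines: qxlx suhvg dof yiqr howu jywy ewr gutf rehf frw tuj bbjuu
Hunk 2: at line 8 remove [rehf] add [imbqf,aqk] -> 13 lines: qxlx suhvg dof yiqr howu jywy ewr gutf imbqf aqk frw tuj bbjuu
Hunk 3: at line 8 remove [imbqf] add [hozh] -> 13 lines: qxlx suhvg dof yiqr howu jywy ewr gutf hozh aqk frw tuj bbjuu
Hunk 4: at line 7 remove [gutf] add [kubl,sir] -> 14 lines: qxlx suhvg dof yiqr howu jywy ewr kubl sir hozh aqk frw tuj bbjuu
Hunk 5: at line 6 remove [kubl,sir,hozh] add [ded,jpmx,ljoqv] -> 14 lines: qxlx suhvg dof yiqr howu jywy ewr ded jpmx ljoqv aqk frw tuj bbjuu
Hunk 6: at line 10 remove [aqk] add [zmbj,lyd,mty] -> 16 lines: qxlx suhvg dof yiqr howu jywy ewr ded jpmx ljoqv zmbj lyd mty frw tuj bbjuu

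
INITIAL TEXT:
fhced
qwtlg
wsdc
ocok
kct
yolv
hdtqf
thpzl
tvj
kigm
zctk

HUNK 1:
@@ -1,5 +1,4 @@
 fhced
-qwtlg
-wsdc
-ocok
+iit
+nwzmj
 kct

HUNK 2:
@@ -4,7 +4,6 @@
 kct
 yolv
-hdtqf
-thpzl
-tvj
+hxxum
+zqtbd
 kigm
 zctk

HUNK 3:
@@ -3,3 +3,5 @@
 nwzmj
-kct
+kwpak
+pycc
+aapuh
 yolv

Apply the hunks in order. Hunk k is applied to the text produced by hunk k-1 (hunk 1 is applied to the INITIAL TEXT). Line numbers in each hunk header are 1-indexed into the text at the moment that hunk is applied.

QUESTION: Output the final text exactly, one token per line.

Answer: fhced
iit
nwzmj
kwpak
pycc
aapuh
yolv
hxxum
zqtbd
kigm
zctk

Derivation:
Hunk 1: at line 1 remove [qwtlg,wsdc,ocok] add [iit,nwzmj] -> 10 lines: fhced iit nwzmj kct yolv hdtqf thpzl tvj kigm zctk
Hunk 2: at line 4 remove [hdtqf,thpzl,tvj] add [hxxum,zqtbd] -> 9 lines: fhced iit nwzmj kct yolv hxxum zqtbd kigm zctk
Hunk 3: at line 3 remove [kct] add [kwpak,pycc,aapuh] -> 11 lines: fhced iit nwzmj kwpak pycc aapuh yolv hxxum zqtbd kigm zctk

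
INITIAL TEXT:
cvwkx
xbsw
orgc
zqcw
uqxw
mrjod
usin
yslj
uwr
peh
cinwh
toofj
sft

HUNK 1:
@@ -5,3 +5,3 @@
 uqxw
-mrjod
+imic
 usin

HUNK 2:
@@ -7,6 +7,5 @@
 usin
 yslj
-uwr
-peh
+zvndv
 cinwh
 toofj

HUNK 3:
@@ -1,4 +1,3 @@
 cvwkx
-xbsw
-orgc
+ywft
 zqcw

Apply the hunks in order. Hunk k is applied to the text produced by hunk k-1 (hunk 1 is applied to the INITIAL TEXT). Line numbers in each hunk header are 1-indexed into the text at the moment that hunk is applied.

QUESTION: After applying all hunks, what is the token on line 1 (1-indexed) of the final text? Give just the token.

Hunk 1: at line 5 remove [mrjod] add [imic] -> 13 lines: cvwkx xbsw orgc zqcw uqxw imic usin yslj uwr peh cinwh toofj sft
Hunk 2: at line 7 remove [uwr,peh] add [zvndv] -> 12 lines: cvwkx xbsw orgc zqcw uqxw imic usin yslj zvndv cinwh toofj sft
Hunk 3: at line 1 remove [xbsw,orgc] add [ywft] -> 11 lines: cvwkx ywft zqcw uqxw imic usin yslj zvndv cinwh toofj sft
Final line 1: cvwkx

Answer: cvwkx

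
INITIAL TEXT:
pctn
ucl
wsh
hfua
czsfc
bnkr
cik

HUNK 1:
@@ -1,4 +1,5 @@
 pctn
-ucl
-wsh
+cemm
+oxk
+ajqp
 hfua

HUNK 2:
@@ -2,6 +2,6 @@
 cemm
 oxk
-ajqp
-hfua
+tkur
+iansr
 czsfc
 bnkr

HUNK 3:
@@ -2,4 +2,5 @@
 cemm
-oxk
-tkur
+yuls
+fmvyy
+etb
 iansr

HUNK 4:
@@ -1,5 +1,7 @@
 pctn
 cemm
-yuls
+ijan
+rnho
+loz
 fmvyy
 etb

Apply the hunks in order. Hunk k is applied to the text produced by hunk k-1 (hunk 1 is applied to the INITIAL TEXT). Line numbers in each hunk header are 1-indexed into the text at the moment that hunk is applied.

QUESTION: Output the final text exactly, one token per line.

Hunk 1: at line 1 remove [ucl,wsh] add [cemm,oxk,ajqp] -> 8 lines: pctn cemm oxk ajqp hfua czsfc bnkr cik
Hunk 2: at line 2 remove [ajqp,hfua] add [tkur,iansr] -> 8 lines: pctn cemm oxk tkur iansr czsfc bnkr cik
Hunk 3: at line 2 remove [oxk,tkur] add [yuls,fmvyy,etb] -> 9 lines: pctn cemm yuls fmvyy etb iansr czsfc bnkr cik
Hunk 4: at line 1 remove [yuls] add [ijan,rnho,loz] -> 11 lines: pctn cemm ijan rnho loz fmvyy etb iansr czsfc bnkr cik

Answer: pctn
cemm
ijan
rnho
loz
fmvyy
etb
iansr
czsfc
bnkr
cik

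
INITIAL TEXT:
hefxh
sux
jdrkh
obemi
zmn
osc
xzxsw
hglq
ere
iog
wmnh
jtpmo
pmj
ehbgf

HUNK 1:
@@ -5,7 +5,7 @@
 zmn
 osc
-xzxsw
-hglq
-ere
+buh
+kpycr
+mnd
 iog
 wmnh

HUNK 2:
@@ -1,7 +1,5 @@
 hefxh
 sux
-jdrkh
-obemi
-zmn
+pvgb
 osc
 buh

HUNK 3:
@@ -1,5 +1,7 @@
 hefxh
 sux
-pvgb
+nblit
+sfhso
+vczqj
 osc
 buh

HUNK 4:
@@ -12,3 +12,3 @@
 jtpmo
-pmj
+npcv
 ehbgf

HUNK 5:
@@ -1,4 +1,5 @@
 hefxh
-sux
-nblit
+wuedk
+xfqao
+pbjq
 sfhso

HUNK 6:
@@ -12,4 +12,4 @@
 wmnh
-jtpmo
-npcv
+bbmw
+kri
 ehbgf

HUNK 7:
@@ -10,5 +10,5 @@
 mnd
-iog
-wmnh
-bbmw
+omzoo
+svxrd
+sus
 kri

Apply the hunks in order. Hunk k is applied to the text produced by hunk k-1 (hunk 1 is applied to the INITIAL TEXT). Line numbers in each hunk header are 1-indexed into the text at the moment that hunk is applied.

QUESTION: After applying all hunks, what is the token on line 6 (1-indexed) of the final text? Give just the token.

Answer: vczqj

Derivation:
Hunk 1: at line 5 remove [xzxsw,hglq,ere] add [buh,kpycr,mnd] -> 14 lines: hefxh sux jdrkh obemi zmn osc buh kpycr mnd iog wmnh jtpmo pmj ehbgf
Hunk 2: at line 1 remove [jdrkh,obemi,zmn] add [pvgb] -> 12 lines: hefxh sux pvgb osc buh kpycr mnd iog wmnh jtpmo pmj ehbgf
Hunk 3: at line 1 remove [pvgb] add [nblit,sfhso,vczqj] -> 14 lines: hefxh sux nblit sfhso vczqj osc buh kpycr mnd iog wmnh jtpmo pmj ehbgf
Hunk 4: at line 12 remove [pmj] add [npcv] -> 14 lines: hefxh sux nblit sfhso vczqj osc buh kpycr mnd iog wmnh jtpmo npcv ehbgf
Hunk 5: at line 1 remove [sux,nblit] add [wuedk,xfqao,pbjq] -> 15 lines: hefxh wuedk xfqao pbjq sfhso vczqj osc buh kpycr mnd iog wmnh jtpmo npcv ehbgf
Hunk 6: at line 12 remove [jtpmo,npcv] add [bbmw,kri] -> 15 lines: hefxh wuedk xfqao pbjq sfhso vczqj osc buh kpycr mnd iog wmnh bbmw kri ehbgf
Hunk 7: at line 10 remove [iog,wmnh,bbmw] add [omzoo,svxrd,sus] -> 15 lines: hefxh wuedk xfqao pbjq sfhso vczqj osc buh kpycr mnd omzoo svxrd sus kri ehbgf
Final line 6: vczqj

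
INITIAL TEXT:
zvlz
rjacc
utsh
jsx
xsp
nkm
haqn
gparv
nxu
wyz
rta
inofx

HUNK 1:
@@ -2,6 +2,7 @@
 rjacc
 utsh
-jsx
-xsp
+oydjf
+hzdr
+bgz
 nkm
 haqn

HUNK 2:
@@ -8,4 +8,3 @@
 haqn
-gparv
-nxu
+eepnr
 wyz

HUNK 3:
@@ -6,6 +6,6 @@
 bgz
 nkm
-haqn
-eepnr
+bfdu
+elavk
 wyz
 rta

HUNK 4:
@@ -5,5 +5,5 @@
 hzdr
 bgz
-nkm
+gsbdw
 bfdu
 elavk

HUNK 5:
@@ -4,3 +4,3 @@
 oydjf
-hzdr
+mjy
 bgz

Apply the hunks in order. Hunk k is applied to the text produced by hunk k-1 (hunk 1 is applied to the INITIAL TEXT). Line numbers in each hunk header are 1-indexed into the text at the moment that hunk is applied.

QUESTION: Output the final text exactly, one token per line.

Answer: zvlz
rjacc
utsh
oydjf
mjy
bgz
gsbdw
bfdu
elavk
wyz
rta
inofx

Derivation:
Hunk 1: at line 2 remove [jsx,xsp] add [oydjf,hzdr,bgz] -> 13 lines: zvlz rjacc utsh oydjf hzdr bgz nkm haqn gparv nxu wyz rta inofx
Hunk 2: at line 8 remove [gparv,nxu] add [eepnr] -> 12 lines: zvlz rjacc utsh oydjf hzdr bgz nkm haqn eepnr wyz rta inofx
Hunk 3: at line 6 remove [haqn,eepnr] add [bfdu,elavk] -> 12 lines: zvlz rjacc utsh oydjf hzdr bgz nkm bfdu elavk wyz rta inofx
Hunk 4: at line 5 remove [nkm] add [gsbdw] -> 12 lines: zvlz rjacc utsh oydjf hzdr bgz gsbdw bfdu elavk wyz rta inofx
Hunk 5: at line 4 remove [hzdr] add [mjy] -> 12 lines: zvlz rjacc utsh oydjf mjy bgz gsbdw bfdu elavk wyz rta inofx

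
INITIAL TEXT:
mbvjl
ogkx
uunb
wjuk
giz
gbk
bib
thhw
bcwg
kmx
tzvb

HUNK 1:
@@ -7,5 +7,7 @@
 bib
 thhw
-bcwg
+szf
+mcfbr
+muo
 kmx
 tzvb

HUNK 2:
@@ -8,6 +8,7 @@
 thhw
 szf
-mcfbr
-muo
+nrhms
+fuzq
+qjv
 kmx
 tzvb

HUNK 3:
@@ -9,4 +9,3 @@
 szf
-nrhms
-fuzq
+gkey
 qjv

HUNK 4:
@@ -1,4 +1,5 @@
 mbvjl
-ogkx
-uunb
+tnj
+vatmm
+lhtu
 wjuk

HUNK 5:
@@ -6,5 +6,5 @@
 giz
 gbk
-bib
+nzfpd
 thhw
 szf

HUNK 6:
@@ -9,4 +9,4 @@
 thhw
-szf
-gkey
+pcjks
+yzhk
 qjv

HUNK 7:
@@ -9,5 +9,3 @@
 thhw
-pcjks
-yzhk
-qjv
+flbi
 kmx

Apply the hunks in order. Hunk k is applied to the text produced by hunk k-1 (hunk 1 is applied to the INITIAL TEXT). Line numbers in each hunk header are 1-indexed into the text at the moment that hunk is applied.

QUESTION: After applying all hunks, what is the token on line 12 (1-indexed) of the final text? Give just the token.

Answer: tzvb

Derivation:
Hunk 1: at line 7 remove [bcwg] add [szf,mcfbr,muo] -> 13 lines: mbvjl ogkx uunb wjuk giz gbk bib thhw szf mcfbr muo kmx tzvb
Hunk 2: at line 8 remove [mcfbr,muo] add [nrhms,fuzq,qjv] -> 14 lines: mbvjl ogkx uunb wjuk giz gbk bib thhw szf nrhms fuzq qjv kmx tzvb
Hunk 3: at line 9 remove [nrhms,fuzq] add [gkey] -> 13 lines: mbvjl ogkx uunb wjuk giz gbk bib thhw szf gkey qjv kmx tzvb
Hunk 4: at line 1 remove [ogkx,uunb] add [tnj,vatmm,lhtu] -> 14 lines: mbvjl tnj vatmm lhtu wjuk giz gbk bib thhw szf gkey qjv kmx tzvb
Hunk 5: at line 6 remove [bib] add [nzfpd] -> 14 lines: mbvjl tnj vatmm lhtu wjuk giz gbk nzfpd thhw szf gkey qjv kmx tzvb
Hunk 6: at line 9 remove [szf,gkey] add [pcjks,yzhk] -> 14 lines: mbvjl tnj vatmm lhtu wjuk giz gbk nzfpd thhw pcjks yzhk qjv kmx tzvb
Hunk 7: at line 9 remove [pcjks,yzhk,qjv] add [flbi] -> 12 lines: mbvjl tnj vatmm lhtu wjuk giz gbk nzfpd thhw flbi kmx tzvb
Final line 12: tzvb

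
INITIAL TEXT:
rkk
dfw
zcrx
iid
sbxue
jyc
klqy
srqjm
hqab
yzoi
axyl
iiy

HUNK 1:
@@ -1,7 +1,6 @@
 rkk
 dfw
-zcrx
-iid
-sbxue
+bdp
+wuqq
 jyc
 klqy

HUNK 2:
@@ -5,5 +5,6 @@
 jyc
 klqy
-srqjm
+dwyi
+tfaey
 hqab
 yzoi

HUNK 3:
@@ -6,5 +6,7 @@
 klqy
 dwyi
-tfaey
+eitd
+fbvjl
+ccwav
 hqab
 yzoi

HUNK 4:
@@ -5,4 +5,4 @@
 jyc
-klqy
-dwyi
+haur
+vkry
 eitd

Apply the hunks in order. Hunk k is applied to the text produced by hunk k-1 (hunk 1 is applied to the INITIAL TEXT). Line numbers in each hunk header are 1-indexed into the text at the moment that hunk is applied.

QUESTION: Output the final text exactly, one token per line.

Answer: rkk
dfw
bdp
wuqq
jyc
haur
vkry
eitd
fbvjl
ccwav
hqab
yzoi
axyl
iiy

Derivation:
Hunk 1: at line 1 remove [zcrx,iid,sbxue] add [bdp,wuqq] -> 11 lines: rkk dfw bdp wuqq jyc klqy srqjm hqab yzoi axyl iiy
Hunk 2: at line 5 remove [srqjm] add [dwyi,tfaey] -> 12 lines: rkk dfw bdp wuqq jyc klqy dwyi tfaey hqab yzoi axyl iiy
Hunk 3: at line 6 remove [tfaey] add [eitd,fbvjl,ccwav] -> 14 lines: rkk dfw bdp wuqq jyc klqy dwyi eitd fbvjl ccwav hqab yzoi axyl iiy
Hunk 4: at line 5 remove [klqy,dwyi] add [haur,vkry] -> 14 lines: rkk dfw bdp wuqq jyc haur vkry eitd fbvjl ccwav hqab yzoi axyl iiy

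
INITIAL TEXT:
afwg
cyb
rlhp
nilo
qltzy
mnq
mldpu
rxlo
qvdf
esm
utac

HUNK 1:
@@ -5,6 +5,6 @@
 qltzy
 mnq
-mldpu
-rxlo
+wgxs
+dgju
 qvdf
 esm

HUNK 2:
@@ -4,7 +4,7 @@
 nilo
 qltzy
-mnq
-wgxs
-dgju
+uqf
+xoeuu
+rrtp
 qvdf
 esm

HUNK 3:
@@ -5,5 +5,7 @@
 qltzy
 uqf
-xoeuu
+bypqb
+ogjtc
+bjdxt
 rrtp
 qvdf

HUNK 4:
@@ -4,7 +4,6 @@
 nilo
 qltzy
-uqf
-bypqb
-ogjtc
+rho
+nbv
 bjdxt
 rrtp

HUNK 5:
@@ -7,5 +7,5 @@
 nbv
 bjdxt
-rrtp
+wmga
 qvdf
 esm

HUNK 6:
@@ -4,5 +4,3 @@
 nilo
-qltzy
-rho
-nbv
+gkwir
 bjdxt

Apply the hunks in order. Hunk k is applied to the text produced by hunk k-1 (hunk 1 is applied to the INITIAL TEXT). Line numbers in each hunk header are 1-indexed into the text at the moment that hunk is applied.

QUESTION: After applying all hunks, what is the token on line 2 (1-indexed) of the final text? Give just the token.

Answer: cyb

Derivation:
Hunk 1: at line 5 remove [mldpu,rxlo] add [wgxs,dgju] -> 11 lines: afwg cyb rlhp nilo qltzy mnq wgxs dgju qvdf esm utac
Hunk 2: at line 4 remove [mnq,wgxs,dgju] add [uqf,xoeuu,rrtp] -> 11 lines: afwg cyb rlhp nilo qltzy uqf xoeuu rrtp qvdf esm utac
Hunk 3: at line 5 remove [xoeuu] add [bypqb,ogjtc,bjdxt] -> 13 lines: afwg cyb rlhp nilo qltzy uqf bypqb ogjtc bjdxt rrtp qvdf esm utac
Hunk 4: at line 4 remove [uqf,bypqb,ogjtc] add [rho,nbv] -> 12 lines: afwg cyb rlhp nilo qltzy rho nbv bjdxt rrtp qvdf esm utac
Hunk 5: at line 7 remove [rrtp] add [wmga] -> 12 lines: afwg cyb rlhp nilo qltzy rho nbv bjdxt wmga qvdf esm utac
Hunk 6: at line 4 remove [qltzy,rho,nbv] add [gkwir] -> 10 lines: afwg cyb rlhp nilo gkwir bjdxt wmga qvdf esm utac
Final line 2: cyb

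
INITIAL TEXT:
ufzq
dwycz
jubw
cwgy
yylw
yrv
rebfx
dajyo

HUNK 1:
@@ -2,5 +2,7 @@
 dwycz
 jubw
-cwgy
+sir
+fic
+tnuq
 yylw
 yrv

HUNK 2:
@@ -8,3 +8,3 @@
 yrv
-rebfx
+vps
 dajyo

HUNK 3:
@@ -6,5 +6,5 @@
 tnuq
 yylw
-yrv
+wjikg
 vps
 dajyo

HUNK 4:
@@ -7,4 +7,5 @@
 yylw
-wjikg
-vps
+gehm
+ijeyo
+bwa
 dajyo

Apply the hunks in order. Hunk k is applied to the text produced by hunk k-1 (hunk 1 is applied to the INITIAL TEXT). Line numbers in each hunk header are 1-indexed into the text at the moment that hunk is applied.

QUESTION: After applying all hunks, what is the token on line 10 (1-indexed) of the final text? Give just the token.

Hunk 1: at line 2 remove [cwgy] add [sir,fic,tnuq] -> 10 lines: ufzq dwycz jubw sir fic tnuq yylw yrv rebfx dajyo
Hunk 2: at line 8 remove [rebfx] add [vps] -> 10 lines: ufzq dwycz jubw sir fic tnuq yylw yrv vps dajyo
Hunk 3: at line 6 remove [yrv] add [wjikg] -> 10 lines: ufzq dwycz jubw sir fic tnuq yylw wjikg vps dajyo
Hunk 4: at line 7 remove [wjikg,vps] add [gehm,ijeyo,bwa] -> 11 lines: ufzq dwycz jubw sir fic tnuq yylw gehm ijeyo bwa dajyo
Final line 10: bwa

Answer: bwa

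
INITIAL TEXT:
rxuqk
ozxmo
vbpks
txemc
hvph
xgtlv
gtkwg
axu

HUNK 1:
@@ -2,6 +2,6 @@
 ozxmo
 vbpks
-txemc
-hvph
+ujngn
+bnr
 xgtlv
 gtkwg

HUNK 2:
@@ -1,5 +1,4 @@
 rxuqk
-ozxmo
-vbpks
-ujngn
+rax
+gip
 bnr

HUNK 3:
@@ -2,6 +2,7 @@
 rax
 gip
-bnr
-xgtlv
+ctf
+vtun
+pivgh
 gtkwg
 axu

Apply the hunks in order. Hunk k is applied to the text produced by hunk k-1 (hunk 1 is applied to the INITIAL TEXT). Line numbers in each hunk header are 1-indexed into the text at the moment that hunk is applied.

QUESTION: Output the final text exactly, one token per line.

Answer: rxuqk
rax
gip
ctf
vtun
pivgh
gtkwg
axu

Derivation:
Hunk 1: at line 2 remove [txemc,hvph] add [ujngn,bnr] -> 8 lines: rxuqk ozxmo vbpks ujngn bnr xgtlv gtkwg axu
Hunk 2: at line 1 remove [ozxmo,vbpks,ujngn] add [rax,gip] -> 7 lines: rxuqk rax gip bnr xgtlv gtkwg axu
Hunk 3: at line 2 remove [bnr,xgtlv] add [ctf,vtun,pivgh] -> 8 lines: rxuqk rax gip ctf vtun pivgh gtkwg axu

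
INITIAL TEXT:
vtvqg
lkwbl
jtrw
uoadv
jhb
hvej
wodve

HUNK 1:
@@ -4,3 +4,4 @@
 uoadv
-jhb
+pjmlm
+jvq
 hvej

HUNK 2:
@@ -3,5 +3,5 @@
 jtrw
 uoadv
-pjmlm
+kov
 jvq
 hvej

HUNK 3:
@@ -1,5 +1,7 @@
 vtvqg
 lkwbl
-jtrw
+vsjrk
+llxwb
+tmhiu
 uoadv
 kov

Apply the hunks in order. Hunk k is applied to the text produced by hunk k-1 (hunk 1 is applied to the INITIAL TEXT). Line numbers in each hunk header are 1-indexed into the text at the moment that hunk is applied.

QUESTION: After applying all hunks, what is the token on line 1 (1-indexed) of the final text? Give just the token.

Hunk 1: at line 4 remove [jhb] add [pjmlm,jvq] -> 8 lines: vtvqg lkwbl jtrw uoadv pjmlm jvq hvej wodve
Hunk 2: at line 3 remove [pjmlm] add [kov] -> 8 lines: vtvqg lkwbl jtrw uoadv kov jvq hvej wodve
Hunk 3: at line 1 remove [jtrw] add [vsjrk,llxwb,tmhiu] -> 10 lines: vtvqg lkwbl vsjrk llxwb tmhiu uoadv kov jvq hvej wodve
Final line 1: vtvqg

Answer: vtvqg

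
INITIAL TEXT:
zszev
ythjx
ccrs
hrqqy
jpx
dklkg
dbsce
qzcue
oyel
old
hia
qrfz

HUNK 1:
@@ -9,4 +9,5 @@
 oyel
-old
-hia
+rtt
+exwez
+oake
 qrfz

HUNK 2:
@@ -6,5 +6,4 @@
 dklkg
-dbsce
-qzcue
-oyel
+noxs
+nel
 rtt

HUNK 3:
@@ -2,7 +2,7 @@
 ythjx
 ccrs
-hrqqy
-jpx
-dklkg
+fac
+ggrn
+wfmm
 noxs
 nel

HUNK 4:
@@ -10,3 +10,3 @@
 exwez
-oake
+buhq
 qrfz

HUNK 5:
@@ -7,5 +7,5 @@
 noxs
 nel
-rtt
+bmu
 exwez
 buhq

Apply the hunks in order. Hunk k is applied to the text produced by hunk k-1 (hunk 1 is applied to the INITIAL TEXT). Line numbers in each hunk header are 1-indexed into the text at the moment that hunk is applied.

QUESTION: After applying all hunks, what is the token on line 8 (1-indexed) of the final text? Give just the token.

Hunk 1: at line 9 remove [old,hia] add [rtt,exwez,oake] -> 13 lines: zszev ythjx ccrs hrqqy jpx dklkg dbsce qzcue oyel rtt exwez oake qrfz
Hunk 2: at line 6 remove [dbsce,qzcue,oyel] add [noxs,nel] -> 12 lines: zszev ythjx ccrs hrqqy jpx dklkg noxs nel rtt exwez oake qrfz
Hunk 3: at line 2 remove [hrqqy,jpx,dklkg] add [fac,ggrn,wfmm] -> 12 lines: zszev ythjx ccrs fac ggrn wfmm noxs nel rtt exwez oake qrfz
Hunk 4: at line 10 remove [oake] add [buhq] -> 12 lines: zszev ythjx ccrs fac ggrn wfmm noxs nel rtt exwez buhq qrfz
Hunk 5: at line 7 remove [rtt] add [bmu] -> 12 lines: zszev ythjx ccrs fac ggrn wfmm noxs nel bmu exwez buhq qrfz
Final line 8: nel

Answer: nel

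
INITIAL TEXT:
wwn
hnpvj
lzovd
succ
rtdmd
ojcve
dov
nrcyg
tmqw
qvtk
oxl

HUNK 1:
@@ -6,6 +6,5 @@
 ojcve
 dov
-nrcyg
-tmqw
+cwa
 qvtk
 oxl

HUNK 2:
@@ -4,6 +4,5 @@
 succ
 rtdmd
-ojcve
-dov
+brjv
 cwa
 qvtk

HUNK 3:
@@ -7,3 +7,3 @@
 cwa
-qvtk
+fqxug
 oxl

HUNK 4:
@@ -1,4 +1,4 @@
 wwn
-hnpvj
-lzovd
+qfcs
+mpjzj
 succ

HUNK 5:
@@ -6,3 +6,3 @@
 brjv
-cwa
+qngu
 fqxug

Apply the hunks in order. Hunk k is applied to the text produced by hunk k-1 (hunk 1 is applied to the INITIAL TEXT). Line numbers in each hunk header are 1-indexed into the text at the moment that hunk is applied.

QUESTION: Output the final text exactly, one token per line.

Answer: wwn
qfcs
mpjzj
succ
rtdmd
brjv
qngu
fqxug
oxl

Derivation:
Hunk 1: at line 6 remove [nrcyg,tmqw] add [cwa] -> 10 lines: wwn hnpvj lzovd succ rtdmd ojcve dov cwa qvtk oxl
Hunk 2: at line 4 remove [ojcve,dov] add [brjv] -> 9 lines: wwn hnpvj lzovd succ rtdmd brjv cwa qvtk oxl
Hunk 3: at line 7 remove [qvtk] add [fqxug] -> 9 lines: wwn hnpvj lzovd succ rtdmd brjv cwa fqxug oxl
Hunk 4: at line 1 remove [hnpvj,lzovd] add [qfcs,mpjzj] -> 9 lines: wwn qfcs mpjzj succ rtdmd brjv cwa fqxug oxl
Hunk 5: at line 6 remove [cwa] add [qngu] -> 9 lines: wwn qfcs mpjzj succ rtdmd brjv qngu fqxug oxl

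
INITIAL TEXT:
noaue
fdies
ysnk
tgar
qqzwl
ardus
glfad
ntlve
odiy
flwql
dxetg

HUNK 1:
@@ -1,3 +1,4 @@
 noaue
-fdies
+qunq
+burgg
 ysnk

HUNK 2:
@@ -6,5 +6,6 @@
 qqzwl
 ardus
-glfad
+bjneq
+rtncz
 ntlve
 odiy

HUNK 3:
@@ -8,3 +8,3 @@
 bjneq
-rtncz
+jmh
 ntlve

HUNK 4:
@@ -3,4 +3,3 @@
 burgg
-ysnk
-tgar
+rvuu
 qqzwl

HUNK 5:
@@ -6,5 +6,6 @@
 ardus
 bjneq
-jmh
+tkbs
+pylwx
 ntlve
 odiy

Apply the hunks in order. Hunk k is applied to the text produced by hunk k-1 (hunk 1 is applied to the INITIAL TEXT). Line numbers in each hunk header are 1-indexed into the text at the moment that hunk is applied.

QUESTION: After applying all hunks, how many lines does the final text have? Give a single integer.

Answer: 13

Derivation:
Hunk 1: at line 1 remove [fdies] add [qunq,burgg] -> 12 lines: noaue qunq burgg ysnk tgar qqzwl ardus glfad ntlve odiy flwql dxetg
Hunk 2: at line 6 remove [glfad] add [bjneq,rtncz] -> 13 lines: noaue qunq burgg ysnk tgar qqzwl ardus bjneq rtncz ntlve odiy flwql dxetg
Hunk 3: at line 8 remove [rtncz] add [jmh] -> 13 lines: noaue qunq burgg ysnk tgar qqzwl ardus bjneq jmh ntlve odiy flwql dxetg
Hunk 4: at line 3 remove [ysnk,tgar] add [rvuu] -> 12 lines: noaue qunq burgg rvuu qqzwl ardus bjneq jmh ntlve odiy flwql dxetg
Hunk 5: at line 6 remove [jmh] add [tkbs,pylwx] -> 13 lines: noaue qunq burgg rvuu qqzwl ardus bjneq tkbs pylwx ntlve odiy flwql dxetg
Final line count: 13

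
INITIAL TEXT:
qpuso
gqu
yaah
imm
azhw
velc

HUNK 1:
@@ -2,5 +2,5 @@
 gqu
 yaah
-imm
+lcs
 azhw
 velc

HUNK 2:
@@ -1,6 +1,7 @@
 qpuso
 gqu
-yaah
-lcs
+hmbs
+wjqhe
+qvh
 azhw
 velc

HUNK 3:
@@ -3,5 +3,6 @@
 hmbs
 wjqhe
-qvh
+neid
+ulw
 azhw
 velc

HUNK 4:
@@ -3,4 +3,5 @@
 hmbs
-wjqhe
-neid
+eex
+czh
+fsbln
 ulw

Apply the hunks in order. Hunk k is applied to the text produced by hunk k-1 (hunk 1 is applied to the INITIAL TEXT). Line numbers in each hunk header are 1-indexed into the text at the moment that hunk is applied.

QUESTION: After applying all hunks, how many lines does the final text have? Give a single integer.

Answer: 9

Derivation:
Hunk 1: at line 2 remove [imm] add [lcs] -> 6 lines: qpuso gqu yaah lcs azhw velc
Hunk 2: at line 1 remove [yaah,lcs] add [hmbs,wjqhe,qvh] -> 7 lines: qpuso gqu hmbs wjqhe qvh azhw velc
Hunk 3: at line 3 remove [qvh] add [neid,ulw] -> 8 lines: qpuso gqu hmbs wjqhe neid ulw azhw velc
Hunk 4: at line 3 remove [wjqhe,neid] add [eex,czh,fsbln] -> 9 lines: qpuso gqu hmbs eex czh fsbln ulw azhw velc
Final line count: 9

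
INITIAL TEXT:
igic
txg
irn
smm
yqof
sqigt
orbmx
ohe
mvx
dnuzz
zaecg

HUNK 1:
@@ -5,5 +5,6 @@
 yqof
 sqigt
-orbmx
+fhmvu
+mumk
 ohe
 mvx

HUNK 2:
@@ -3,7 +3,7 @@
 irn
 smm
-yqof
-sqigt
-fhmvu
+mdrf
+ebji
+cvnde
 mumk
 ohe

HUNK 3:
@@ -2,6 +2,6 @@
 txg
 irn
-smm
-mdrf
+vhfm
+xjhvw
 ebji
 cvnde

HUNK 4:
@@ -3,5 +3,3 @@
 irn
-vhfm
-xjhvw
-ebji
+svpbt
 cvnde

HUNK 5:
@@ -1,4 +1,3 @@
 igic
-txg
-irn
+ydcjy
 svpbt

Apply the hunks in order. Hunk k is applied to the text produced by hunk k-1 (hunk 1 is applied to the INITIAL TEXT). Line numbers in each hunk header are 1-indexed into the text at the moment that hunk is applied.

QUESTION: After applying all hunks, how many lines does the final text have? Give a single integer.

Hunk 1: at line 5 remove [orbmx] add [fhmvu,mumk] -> 12 lines: igic txg irn smm yqof sqigt fhmvu mumk ohe mvx dnuzz zaecg
Hunk 2: at line 3 remove [yqof,sqigt,fhmvu] add [mdrf,ebji,cvnde] -> 12 lines: igic txg irn smm mdrf ebji cvnde mumk ohe mvx dnuzz zaecg
Hunk 3: at line 2 remove [smm,mdrf] add [vhfm,xjhvw] -> 12 lines: igic txg irn vhfm xjhvw ebji cvnde mumk ohe mvx dnuzz zaecg
Hunk 4: at line 3 remove [vhfm,xjhvw,ebji] add [svpbt] -> 10 lines: igic txg irn svpbt cvnde mumk ohe mvx dnuzz zaecg
Hunk 5: at line 1 remove [txg,irn] add [ydcjy] -> 9 lines: igic ydcjy svpbt cvnde mumk ohe mvx dnuzz zaecg
Final line count: 9

Answer: 9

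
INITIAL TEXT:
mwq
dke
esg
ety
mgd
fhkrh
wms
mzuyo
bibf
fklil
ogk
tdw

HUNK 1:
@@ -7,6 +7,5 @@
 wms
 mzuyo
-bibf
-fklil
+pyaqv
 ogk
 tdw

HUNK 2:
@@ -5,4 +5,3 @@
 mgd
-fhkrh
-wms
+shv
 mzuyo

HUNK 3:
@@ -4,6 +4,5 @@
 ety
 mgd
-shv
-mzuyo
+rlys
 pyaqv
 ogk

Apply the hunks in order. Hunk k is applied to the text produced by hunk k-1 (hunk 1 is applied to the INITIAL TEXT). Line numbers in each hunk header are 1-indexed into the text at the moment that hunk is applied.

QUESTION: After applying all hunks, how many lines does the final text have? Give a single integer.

Answer: 9

Derivation:
Hunk 1: at line 7 remove [bibf,fklil] add [pyaqv] -> 11 lines: mwq dke esg ety mgd fhkrh wms mzuyo pyaqv ogk tdw
Hunk 2: at line 5 remove [fhkrh,wms] add [shv] -> 10 lines: mwq dke esg ety mgd shv mzuyo pyaqv ogk tdw
Hunk 3: at line 4 remove [shv,mzuyo] add [rlys] -> 9 lines: mwq dke esg ety mgd rlys pyaqv ogk tdw
Final line count: 9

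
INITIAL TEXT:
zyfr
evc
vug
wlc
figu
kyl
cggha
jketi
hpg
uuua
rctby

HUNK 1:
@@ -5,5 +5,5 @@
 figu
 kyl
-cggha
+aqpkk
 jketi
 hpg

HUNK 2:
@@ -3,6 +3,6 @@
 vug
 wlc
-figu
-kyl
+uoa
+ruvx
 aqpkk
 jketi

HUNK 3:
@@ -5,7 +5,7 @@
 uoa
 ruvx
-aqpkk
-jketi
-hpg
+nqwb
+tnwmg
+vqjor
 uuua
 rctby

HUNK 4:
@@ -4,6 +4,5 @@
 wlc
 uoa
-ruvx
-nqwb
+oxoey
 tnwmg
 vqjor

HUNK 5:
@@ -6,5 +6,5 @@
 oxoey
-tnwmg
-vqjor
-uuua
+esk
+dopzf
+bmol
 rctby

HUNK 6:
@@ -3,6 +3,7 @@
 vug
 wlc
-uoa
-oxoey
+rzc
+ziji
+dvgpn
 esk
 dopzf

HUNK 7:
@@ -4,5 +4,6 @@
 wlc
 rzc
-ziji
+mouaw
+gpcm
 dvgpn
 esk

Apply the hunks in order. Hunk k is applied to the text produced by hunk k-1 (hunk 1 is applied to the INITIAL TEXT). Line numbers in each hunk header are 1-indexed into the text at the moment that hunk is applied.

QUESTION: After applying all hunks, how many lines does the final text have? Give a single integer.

Hunk 1: at line 5 remove [cggha] add [aqpkk] -> 11 lines: zyfr evc vug wlc figu kyl aqpkk jketi hpg uuua rctby
Hunk 2: at line 3 remove [figu,kyl] add [uoa,ruvx] -> 11 lines: zyfr evc vug wlc uoa ruvx aqpkk jketi hpg uuua rctby
Hunk 3: at line 5 remove [aqpkk,jketi,hpg] add [nqwb,tnwmg,vqjor] -> 11 lines: zyfr evc vug wlc uoa ruvx nqwb tnwmg vqjor uuua rctby
Hunk 4: at line 4 remove [ruvx,nqwb] add [oxoey] -> 10 lines: zyfr evc vug wlc uoa oxoey tnwmg vqjor uuua rctby
Hunk 5: at line 6 remove [tnwmg,vqjor,uuua] add [esk,dopzf,bmol] -> 10 lines: zyfr evc vug wlc uoa oxoey esk dopzf bmol rctby
Hunk 6: at line 3 remove [uoa,oxoey] add [rzc,ziji,dvgpn] -> 11 lines: zyfr evc vug wlc rzc ziji dvgpn esk dopzf bmol rctby
Hunk 7: at line 4 remove [ziji] add [mouaw,gpcm] -> 12 lines: zyfr evc vug wlc rzc mouaw gpcm dvgpn esk dopzf bmol rctby
Final line count: 12

Answer: 12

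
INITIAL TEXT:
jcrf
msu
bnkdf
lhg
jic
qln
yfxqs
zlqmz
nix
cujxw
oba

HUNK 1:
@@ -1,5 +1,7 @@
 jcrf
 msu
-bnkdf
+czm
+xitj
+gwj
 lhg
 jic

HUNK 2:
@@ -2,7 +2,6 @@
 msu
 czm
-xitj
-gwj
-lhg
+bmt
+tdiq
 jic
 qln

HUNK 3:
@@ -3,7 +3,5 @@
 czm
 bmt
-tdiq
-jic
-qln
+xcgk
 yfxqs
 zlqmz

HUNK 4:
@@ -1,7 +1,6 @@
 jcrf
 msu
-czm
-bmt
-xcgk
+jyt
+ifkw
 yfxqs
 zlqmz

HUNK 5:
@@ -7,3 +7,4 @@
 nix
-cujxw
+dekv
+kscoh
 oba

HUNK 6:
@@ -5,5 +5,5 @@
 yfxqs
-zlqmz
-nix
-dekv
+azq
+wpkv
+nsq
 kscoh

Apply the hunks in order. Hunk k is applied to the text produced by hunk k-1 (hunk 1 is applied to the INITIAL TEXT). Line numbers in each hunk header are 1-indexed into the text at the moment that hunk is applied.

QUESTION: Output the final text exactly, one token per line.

Answer: jcrf
msu
jyt
ifkw
yfxqs
azq
wpkv
nsq
kscoh
oba

Derivation:
Hunk 1: at line 1 remove [bnkdf] add [czm,xitj,gwj] -> 13 lines: jcrf msu czm xitj gwj lhg jic qln yfxqs zlqmz nix cujxw oba
Hunk 2: at line 2 remove [xitj,gwj,lhg] add [bmt,tdiq] -> 12 lines: jcrf msu czm bmt tdiq jic qln yfxqs zlqmz nix cujxw oba
Hunk 3: at line 3 remove [tdiq,jic,qln] add [xcgk] -> 10 lines: jcrf msu czm bmt xcgk yfxqs zlqmz nix cujxw oba
Hunk 4: at line 1 remove [czm,bmt,xcgk] add [jyt,ifkw] -> 9 lines: jcrf msu jyt ifkw yfxqs zlqmz nix cujxw oba
Hunk 5: at line 7 remove [cujxw] add [dekv,kscoh] -> 10 lines: jcrf msu jyt ifkw yfxqs zlqmz nix dekv kscoh oba
Hunk 6: at line 5 remove [zlqmz,nix,dekv] add [azq,wpkv,nsq] -> 10 lines: jcrf msu jyt ifkw yfxqs azq wpkv nsq kscoh oba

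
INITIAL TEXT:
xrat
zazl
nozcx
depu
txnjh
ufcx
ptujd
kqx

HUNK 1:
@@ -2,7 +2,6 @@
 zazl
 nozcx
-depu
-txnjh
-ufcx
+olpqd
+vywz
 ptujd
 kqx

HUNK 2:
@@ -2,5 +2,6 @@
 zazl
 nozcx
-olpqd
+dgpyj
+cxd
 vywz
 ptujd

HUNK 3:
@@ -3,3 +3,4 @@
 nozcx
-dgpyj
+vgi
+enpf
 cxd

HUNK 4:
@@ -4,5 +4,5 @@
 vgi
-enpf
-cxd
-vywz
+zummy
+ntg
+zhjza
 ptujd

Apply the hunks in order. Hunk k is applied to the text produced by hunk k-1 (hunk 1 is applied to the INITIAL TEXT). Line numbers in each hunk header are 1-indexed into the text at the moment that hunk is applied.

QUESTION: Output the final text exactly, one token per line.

Answer: xrat
zazl
nozcx
vgi
zummy
ntg
zhjza
ptujd
kqx

Derivation:
Hunk 1: at line 2 remove [depu,txnjh,ufcx] add [olpqd,vywz] -> 7 lines: xrat zazl nozcx olpqd vywz ptujd kqx
Hunk 2: at line 2 remove [olpqd] add [dgpyj,cxd] -> 8 lines: xrat zazl nozcx dgpyj cxd vywz ptujd kqx
Hunk 3: at line 3 remove [dgpyj] add [vgi,enpf] -> 9 lines: xrat zazl nozcx vgi enpf cxd vywz ptujd kqx
Hunk 4: at line 4 remove [enpf,cxd,vywz] add [zummy,ntg,zhjza] -> 9 lines: xrat zazl nozcx vgi zummy ntg zhjza ptujd kqx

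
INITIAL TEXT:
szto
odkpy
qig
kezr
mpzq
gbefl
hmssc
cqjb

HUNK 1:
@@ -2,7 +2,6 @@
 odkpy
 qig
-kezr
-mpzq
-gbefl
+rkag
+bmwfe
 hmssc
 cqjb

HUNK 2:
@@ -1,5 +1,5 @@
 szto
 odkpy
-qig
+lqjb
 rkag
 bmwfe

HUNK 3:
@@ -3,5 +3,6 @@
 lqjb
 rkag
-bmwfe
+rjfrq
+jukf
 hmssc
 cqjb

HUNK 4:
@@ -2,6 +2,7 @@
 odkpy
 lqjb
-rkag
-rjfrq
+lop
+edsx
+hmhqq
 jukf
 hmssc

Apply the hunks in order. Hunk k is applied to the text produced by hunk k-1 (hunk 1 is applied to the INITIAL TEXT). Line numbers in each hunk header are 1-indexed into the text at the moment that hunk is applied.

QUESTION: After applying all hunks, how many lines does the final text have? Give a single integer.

Answer: 9

Derivation:
Hunk 1: at line 2 remove [kezr,mpzq,gbefl] add [rkag,bmwfe] -> 7 lines: szto odkpy qig rkag bmwfe hmssc cqjb
Hunk 2: at line 1 remove [qig] add [lqjb] -> 7 lines: szto odkpy lqjb rkag bmwfe hmssc cqjb
Hunk 3: at line 3 remove [bmwfe] add [rjfrq,jukf] -> 8 lines: szto odkpy lqjb rkag rjfrq jukf hmssc cqjb
Hunk 4: at line 2 remove [rkag,rjfrq] add [lop,edsx,hmhqq] -> 9 lines: szto odkpy lqjb lop edsx hmhqq jukf hmssc cqjb
Final line count: 9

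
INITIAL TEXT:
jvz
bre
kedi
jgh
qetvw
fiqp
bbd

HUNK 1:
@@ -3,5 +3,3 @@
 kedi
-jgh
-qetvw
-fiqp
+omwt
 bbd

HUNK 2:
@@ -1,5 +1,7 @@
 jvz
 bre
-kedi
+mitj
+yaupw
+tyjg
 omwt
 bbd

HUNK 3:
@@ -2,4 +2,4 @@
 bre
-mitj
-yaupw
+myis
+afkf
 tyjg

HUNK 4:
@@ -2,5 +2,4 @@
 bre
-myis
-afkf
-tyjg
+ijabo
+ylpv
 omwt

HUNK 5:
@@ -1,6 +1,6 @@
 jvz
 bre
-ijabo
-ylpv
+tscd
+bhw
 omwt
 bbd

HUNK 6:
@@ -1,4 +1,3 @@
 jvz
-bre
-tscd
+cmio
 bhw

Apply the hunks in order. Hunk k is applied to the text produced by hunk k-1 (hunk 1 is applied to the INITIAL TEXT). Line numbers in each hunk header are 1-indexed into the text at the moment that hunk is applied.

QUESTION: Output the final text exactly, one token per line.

Answer: jvz
cmio
bhw
omwt
bbd

Derivation:
Hunk 1: at line 3 remove [jgh,qetvw,fiqp] add [omwt] -> 5 lines: jvz bre kedi omwt bbd
Hunk 2: at line 1 remove [kedi] add [mitj,yaupw,tyjg] -> 7 lines: jvz bre mitj yaupw tyjg omwt bbd
Hunk 3: at line 2 remove [mitj,yaupw] add [myis,afkf] -> 7 lines: jvz bre myis afkf tyjg omwt bbd
Hunk 4: at line 2 remove [myis,afkf,tyjg] add [ijabo,ylpv] -> 6 lines: jvz bre ijabo ylpv omwt bbd
Hunk 5: at line 1 remove [ijabo,ylpv] add [tscd,bhw] -> 6 lines: jvz bre tscd bhw omwt bbd
Hunk 6: at line 1 remove [bre,tscd] add [cmio] -> 5 lines: jvz cmio bhw omwt bbd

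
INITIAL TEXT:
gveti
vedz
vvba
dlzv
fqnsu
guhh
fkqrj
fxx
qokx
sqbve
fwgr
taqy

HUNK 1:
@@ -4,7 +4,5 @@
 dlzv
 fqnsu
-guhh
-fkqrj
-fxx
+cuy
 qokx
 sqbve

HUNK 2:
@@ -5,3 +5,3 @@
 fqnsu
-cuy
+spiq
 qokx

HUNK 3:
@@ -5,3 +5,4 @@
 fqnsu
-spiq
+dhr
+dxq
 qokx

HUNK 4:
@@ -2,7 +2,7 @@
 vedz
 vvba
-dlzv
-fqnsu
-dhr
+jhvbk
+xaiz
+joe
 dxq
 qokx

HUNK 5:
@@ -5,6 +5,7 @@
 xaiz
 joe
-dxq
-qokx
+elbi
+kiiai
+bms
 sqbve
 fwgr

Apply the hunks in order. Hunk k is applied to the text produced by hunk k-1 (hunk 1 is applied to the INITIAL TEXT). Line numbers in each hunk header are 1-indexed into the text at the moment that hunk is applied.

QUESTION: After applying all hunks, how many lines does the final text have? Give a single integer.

Hunk 1: at line 4 remove [guhh,fkqrj,fxx] add [cuy] -> 10 lines: gveti vedz vvba dlzv fqnsu cuy qokx sqbve fwgr taqy
Hunk 2: at line 5 remove [cuy] add [spiq] -> 10 lines: gveti vedz vvba dlzv fqnsu spiq qokx sqbve fwgr taqy
Hunk 3: at line 5 remove [spiq] add [dhr,dxq] -> 11 lines: gveti vedz vvba dlzv fqnsu dhr dxq qokx sqbve fwgr taqy
Hunk 4: at line 2 remove [dlzv,fqnsu,dhr] add [jhvbk,xaiz,joe] -> 11 lines: gveti vedz vvba jhvbk xaiz joe dxq qokx sqbve fwgr taqy
Hunk 5: at line 5 remove [dxq,qokx] add [elbi,kiiai,bms] -> 12 lines: gveti vedz vvba jhvbk xaiz joe elbi kiiai bms sqbve fwgr taqy
Final line count: 12

Answer: 12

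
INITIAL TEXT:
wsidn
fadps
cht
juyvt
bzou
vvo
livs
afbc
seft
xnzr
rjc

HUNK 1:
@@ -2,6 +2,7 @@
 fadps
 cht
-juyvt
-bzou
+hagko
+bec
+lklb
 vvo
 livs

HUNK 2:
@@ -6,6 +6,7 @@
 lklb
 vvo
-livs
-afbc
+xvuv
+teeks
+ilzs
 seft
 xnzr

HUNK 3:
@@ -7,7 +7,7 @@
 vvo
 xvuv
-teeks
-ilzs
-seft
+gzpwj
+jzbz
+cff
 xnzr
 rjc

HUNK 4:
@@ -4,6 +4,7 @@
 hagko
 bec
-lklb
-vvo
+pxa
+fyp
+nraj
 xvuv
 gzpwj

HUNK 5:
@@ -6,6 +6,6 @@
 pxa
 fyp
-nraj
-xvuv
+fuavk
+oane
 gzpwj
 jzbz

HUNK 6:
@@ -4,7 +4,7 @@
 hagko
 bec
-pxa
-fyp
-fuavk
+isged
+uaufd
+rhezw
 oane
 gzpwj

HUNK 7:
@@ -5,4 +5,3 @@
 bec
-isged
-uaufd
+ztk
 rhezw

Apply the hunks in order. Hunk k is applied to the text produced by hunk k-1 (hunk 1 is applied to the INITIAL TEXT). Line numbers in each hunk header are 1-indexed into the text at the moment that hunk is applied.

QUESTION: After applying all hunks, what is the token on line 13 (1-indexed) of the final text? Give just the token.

Hunk 1: at line 2 remove [juyvt,bzou] add [hagko,bec,lklb] -> 12 lines: wsidn fadps cht hagko bec lklb vvo livs afbc seft xnzr rjc
Hunk 2: at line 6 remove [livs,afbc] add [xvuv,teeks,ilzs] -> 13 lines: wsidn fadps cht hagko bec lklb vvo xvuv teeks ilzs seft xnzr rjc
Hunk 3: at line 7 remove [teeks,ilzs,seft] add [gzpwj,jzbz,cff] -> 13 lines: wsidn fadps cht hagko bec lklb vvo xvuv gzpwj jzbz cff xnzr rjc
Hunk 4: at line 4 remove [lklb,vvo] add [pxa,fyp,nraj] -> 14 lines: wsidn fadps cht hagko bec pxa fyp nraj xvuv gzpwj jzbz cff xnzr rjc
Hunk 5: at line 6 remove [nraj,xvuv] add [fuavk,oane] -> 14 lines: wsidn fadps cht hagko bec pxa fyp fuavk oane gzpwj jzbz cff xnzr rjc
Hunk 6: at line 4 remove [pxa,fyp,fuavk] add [isged,uaufd,rhezw] -> 14 lines: wsidn fadps cht hagko bec isged uaufd rhezw oane gzpwj jzbz cff xnzr rjc
Hunk 7: at line 5 remove [isged,uaufd] add [ztk] -> 13 lines: wsidn fadps cht hagko bec ztk rhezw oane gzpwj jzbz cff xnzr rjc
Final line 13: rjc

Answer: rjc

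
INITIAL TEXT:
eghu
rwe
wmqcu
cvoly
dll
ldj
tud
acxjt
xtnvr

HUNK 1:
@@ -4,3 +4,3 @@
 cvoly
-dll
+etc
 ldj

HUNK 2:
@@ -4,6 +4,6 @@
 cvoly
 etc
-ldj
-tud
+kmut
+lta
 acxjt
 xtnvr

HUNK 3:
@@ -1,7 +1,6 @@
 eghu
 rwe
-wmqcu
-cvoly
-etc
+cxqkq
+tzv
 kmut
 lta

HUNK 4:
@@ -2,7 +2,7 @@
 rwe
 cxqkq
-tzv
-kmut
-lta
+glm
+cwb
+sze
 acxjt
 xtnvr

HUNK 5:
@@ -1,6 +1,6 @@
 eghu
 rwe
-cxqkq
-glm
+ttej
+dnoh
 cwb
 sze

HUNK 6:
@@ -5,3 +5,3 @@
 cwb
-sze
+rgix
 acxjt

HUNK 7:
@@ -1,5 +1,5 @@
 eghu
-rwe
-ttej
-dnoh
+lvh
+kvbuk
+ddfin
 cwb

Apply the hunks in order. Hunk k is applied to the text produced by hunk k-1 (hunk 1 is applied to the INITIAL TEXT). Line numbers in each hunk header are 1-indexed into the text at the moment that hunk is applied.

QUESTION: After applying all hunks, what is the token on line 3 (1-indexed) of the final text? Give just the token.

Hunk 1: at line 4 remove [dll] add [etc] -> 9 lines: eghu rwe wmqcu cvoly etc ldj tud acxjt xtnvr
Hunk 2: at line 4 remove [ldj,tud] add [kmut,lta] -> 9 lines: eghu rwe wmqcu cvoly etc kmut lta acxjt xtnvr
Hunk 3: at line 1 remove [wmqcu,cvoly,etc] add [cxqkq,tzv] -> 8 lines: eghu rwe cxqkq tzv kmut lta acxjt xtnvr
Hunk 4: at line 2 remove [tzv,kmut,lta] add [glm,cwb,sze] -> 8 lines: eghu rwe cxqkq glm cwb sze acxjt xtnvr
Hunk 5: at line 1 remove [cxqkq,glm] add [ttej,dnoh] -> 8 lines: eghu rwe ttej dnoh cwb sze acxjt xtnvr
Hunk 6: at line 5 remove [sze] add [rgix] -> 8 lines: eghu rwe ttej dnoh cwb rgix acxjt xtnvr
Hunk 7: at line 1 remove [rwe,ttej,dnoh] add [lvh,kvbuk,ddfin] -> 8 lines: eghu lvh kvbuk ddfin cwb rgix acxjt xtnvr
Final line 3: kvbuk

Answer: kvbuk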